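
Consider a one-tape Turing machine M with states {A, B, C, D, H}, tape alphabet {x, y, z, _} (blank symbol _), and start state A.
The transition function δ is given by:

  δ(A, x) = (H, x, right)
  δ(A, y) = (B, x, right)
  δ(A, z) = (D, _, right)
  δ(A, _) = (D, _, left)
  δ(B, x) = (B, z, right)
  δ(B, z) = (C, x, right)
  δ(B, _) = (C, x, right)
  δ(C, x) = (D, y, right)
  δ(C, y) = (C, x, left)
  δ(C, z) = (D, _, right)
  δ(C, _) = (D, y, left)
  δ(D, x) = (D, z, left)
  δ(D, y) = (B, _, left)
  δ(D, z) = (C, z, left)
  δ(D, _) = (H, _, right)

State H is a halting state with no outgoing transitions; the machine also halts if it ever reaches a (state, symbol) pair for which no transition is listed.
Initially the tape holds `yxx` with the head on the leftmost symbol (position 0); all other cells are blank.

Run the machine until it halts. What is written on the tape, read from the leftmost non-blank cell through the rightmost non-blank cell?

zyzzy

A | _[y]xx__   read y → write x, move right, go to B
B | _x[x]x__   read x → write z, move right, go to B
B | _xz[x]__   read x → write z, move right, go to B
B | _xzz[_]_   read _ → write x, move right, go to C
C | _xzzx[_]   read _ → write y, move left, go to D
D | _xzz[x]y   read x → write z, move left, go to D
D | _xz[z]zy   read z → write z, move left, go to C
C | _x[z]zzy   read z → write _, move right, go to D
D | _x_[z]zy   read z → write z, move left, go to C
C | _x[_]zzy   read _ → write y, move left, go to D
D | _[x]yzzy   read x → write z, move left, go to D
D | [_]zyzzy   read _ → write _, move right, go to H
H | _[z]yzzy
The non-blank tape span at halt is zyzzy.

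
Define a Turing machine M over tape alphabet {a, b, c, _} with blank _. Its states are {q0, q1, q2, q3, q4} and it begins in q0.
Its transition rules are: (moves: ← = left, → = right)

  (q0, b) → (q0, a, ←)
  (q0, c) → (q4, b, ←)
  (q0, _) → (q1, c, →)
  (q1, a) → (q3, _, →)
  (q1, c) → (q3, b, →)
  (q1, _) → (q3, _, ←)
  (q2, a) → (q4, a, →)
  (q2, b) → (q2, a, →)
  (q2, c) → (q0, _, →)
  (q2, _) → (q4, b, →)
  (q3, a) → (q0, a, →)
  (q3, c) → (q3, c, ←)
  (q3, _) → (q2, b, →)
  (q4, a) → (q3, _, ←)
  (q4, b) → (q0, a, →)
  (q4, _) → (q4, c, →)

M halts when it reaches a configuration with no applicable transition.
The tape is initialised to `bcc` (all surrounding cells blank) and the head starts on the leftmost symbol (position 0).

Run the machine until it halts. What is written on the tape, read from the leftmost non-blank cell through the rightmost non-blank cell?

cbc_b

state=q0 head=0 tape=_[b]cc__   (q0,b)→(q0,a,←)
state=q0 head=-1 tape=[_]acc__   (q0,_)→(q1,c,→)
state=q1 head=0 tape=c[a]cc__   (q1,a)→(q3,_,→)
state=q3 head=1 tape=c_[c]c__   (q3,c)→(q3,c,←)
state=q3 head=0 tape=c[_]cc__   (q3,_)→(q2,b,→)
state=q2 head=1 tape=cb[c]c__   (q2,c)→(q0,_,→)
state=q0 head=2 tape=cb_[c]__   (q0,c)→(q4,b,←)
state=q4 head=1 tape=cb[_]b__   (q4,_)→(q4,c,→)
state=q4 head=2 tape=cbc[b]__   (q4,b)→(q0,a,→)
state=q0 head=3 tape=cbca[_]_   (q0,_)→(q1,c,→)
state=q1 head=4 tape=cbcac[_]   (q1,_)→(q3,_,←)
state=q3 head=3 tape=cbca[c]_   (q3,c)→(q3,c,←)
state=q3 head=2 tape=cbc[a]c_   (q3,a)→(q0,a,→)
state=q0 head=3 tape=cbca[c]_   (q0,c)→(q4,b,←)
state=q4 head=2 tape=cbc[a]b_   (q4,a)→(q3,_,←)
state=q3 head=1 tape=cb[c]_b_   (q3,c)→(q3,c,←)
state=q3 head=0 tape=c[b]c_b_
The non-blank tape span at halt is cbc_b.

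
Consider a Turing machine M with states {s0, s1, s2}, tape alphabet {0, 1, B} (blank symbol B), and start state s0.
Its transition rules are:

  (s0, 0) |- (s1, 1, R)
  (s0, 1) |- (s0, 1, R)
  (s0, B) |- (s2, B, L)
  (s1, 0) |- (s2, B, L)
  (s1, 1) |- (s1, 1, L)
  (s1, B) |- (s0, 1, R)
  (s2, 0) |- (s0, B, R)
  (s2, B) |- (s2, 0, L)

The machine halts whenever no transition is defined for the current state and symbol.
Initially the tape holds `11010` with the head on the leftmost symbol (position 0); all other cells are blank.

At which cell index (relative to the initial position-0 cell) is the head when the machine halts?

s0 | B[1]1010BB   read 1 → write 1, move R, go to s0
s0 | B1[1]010BB   read 1 → write 1, move R, go to s0
s0 | B11[0]10BB   read 0 → write 1, move R, go to s1
s1 | B111[1]0BB   read 1 → write 1, move L, go to s1
s1 | B11[1]10BB   read 1 → write 1, move L, go to s1
s1 | B1[1]110BB   read 1 → write 1, move L, go to s1
s1 | B[1]1110BB   read 1 → write 1, move L, go to s1
s1 | [B]11110BB   read B → write 1, move R, go to s0
s0 | 1[1]1110BB   read 1 → write 1, move R, go to s0
s0 | 11[1]110BB   read 1 → write 1, move R, go to s0
s0 | 111[1]10BB   read 1 → write 1, move R, go to s0
s0 | 1111[1]0BB   read 1 → write 1, move R, go to s0
s0 | 11111[0]BB   read 0 → write 1, move R, go to s1
s1 | 111111[B]B   read B → write 1, move R, go to s0
s0 | 1111111[B]   read B → write B, move L, go to s2
s2 | 111111[1]B
At halt the head is at cell 5.

5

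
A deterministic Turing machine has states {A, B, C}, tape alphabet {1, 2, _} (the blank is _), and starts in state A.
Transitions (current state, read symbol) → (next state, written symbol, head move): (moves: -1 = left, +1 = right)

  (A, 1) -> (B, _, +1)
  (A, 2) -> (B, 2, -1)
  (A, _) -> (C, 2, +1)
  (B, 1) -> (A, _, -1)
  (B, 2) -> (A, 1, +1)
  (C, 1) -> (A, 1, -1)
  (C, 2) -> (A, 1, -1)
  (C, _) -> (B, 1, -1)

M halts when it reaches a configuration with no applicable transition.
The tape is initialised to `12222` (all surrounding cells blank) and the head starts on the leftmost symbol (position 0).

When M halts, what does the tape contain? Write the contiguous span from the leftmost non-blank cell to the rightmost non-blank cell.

state=A head=0 tape=[1]2222___   (A,1)→(B,_,+1)
state=B head=1 tape=_[2]222___   (B,2)→(A,1,+1)
state=A head=2 tape=_1[2]22___   (A,2)→(B,2,-1)
state=B head=1 tape=_[1]222___   (B,1)→(A,_,-1)
state=A head=0 tape=[_]_222___   (A,_)→(C,2,+1)
state=C head=1 tape=2[_]222___   (C,_)→(B,1,-1)
state=B head=0 tape=[2]1222___   (B,2)→(A,1,+1)
state=A head=1 tape=1[1]222___   (A,1)→(B,_,+1)
state=B head=2 tape=1_[2]22___   (B,2)→(A,1,+1)
state=A head=3 tape=1_1[2]2___   (A,2)→(B,2,-1)
state=B head=2 tape=1_[1]22___   (B,1)→(A,_,-1)
state=A head=1 tape=1[_]_22___   (A,_)→(C,2,+1)
state=C head=2 tape=12[_]22___   (C,_)→(B,1,-1)
state=B head=1 tape=1[2]122___   (B,2)→(A,1,+1)
state=A head=2 tape=11[1]22___   (A,1)→(B,_,+1)
state=B head=3 tape=11_[2]2___   (B,2)→(A,1,+1)
state=A head=4 tape=11_1[2]___   (A,2)→(B,2,-1)
state=B head=3 tape=11_[1]2___   (B,1)→(A,_,-1)
state=A head=2 tape=11[_]_2___   (A,_)→(C,2,+1)
state=C head=3 tape=112[_]2___   (C,_)→(B,1,-1)
state=B head=2 tape=11[2]12___   (B,2)→(A,1,+1)
state=A head=3 tape=111[1]2___   (A,1)→(B,_,+1)
state=B head=4 tape=111_[2]___   (B,2)→(A,1,+1)
state=A head=5 tape=111_1[_]__   (A,_)→(C,2,+1)
state=C head=6 tape=111_12[_]_   (C,_)→(B,1,-1)
state=B head=5 tape=111_1[2]1_   (B,2)→(A,1,+1)
state=A head=6 tape=111_11[1]_   (A,1)→(B,_,+1)
state=B head=7 tape=111_11_[_]
The non-blank tape span at halt is 111_11.

111_11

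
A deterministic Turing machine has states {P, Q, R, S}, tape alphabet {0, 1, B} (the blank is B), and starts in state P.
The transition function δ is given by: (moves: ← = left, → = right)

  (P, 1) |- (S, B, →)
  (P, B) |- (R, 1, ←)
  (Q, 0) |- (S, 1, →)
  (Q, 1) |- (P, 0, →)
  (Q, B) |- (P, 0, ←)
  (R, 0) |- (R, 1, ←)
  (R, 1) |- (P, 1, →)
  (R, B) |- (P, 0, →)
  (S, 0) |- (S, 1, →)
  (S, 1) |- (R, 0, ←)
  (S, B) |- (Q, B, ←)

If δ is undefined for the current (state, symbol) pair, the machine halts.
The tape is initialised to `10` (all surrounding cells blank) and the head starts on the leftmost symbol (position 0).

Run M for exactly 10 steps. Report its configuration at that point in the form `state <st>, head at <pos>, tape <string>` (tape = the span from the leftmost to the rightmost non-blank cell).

state P, head at 2, tape 000

state=P head=0 tape=[1]0B   (P,1)→(S,B,→)
state=S head=1 tape=B[0]B   (S,0)→(S,1,→)
state=S head=2 tape=B1[B]   (S,B)→(Q,B,←)
state=Q head=1 tape=B[1]B   (Q,1)→(P,0,→)
state=P head=2 tape=B0[B]   (P,B)→(R,1,←)
state=R head=1 tape=B[0]1   (R,0)→(R,1,←)
state=R head=0 tape=[B]11   (R,B)→(P,0,→)
state=P head=1 tape=0[1]1   (P,1)→(S,B,→)
state=S head=2 tape=0B[1]   (S,1)→(R,0,←)
state=R head=1 tape=0[B]0   (R,B)→(P,0,→)
state=P head=2 tape=00[0]
After 10 steps: state P, head at 2, tape 000.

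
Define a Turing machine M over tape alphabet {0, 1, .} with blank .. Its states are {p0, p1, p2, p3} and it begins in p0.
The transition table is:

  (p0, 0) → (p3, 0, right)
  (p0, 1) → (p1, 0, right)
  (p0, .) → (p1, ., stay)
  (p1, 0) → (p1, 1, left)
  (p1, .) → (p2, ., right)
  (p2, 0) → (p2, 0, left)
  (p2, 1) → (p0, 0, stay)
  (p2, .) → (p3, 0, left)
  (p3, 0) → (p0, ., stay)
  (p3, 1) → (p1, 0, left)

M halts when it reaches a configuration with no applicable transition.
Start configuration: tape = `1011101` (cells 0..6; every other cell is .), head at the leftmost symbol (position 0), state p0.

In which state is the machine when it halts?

state=p0 head=0 tape=.[1]011101.   (p0,1)→(p1,0,right)
state=p1 head=1 tape=.0[0]11101.   (p1,0)→(p1,1,left)
state=p1 head=0 tape=.[0]111101.   (p1,0)→(p1,1,left)
state=p1 head=-1 tape=[.]1111101.   (p1,.)→(p2,.,right)
state=p2 head=0 tape=.[1]111101.   (p2,1)→(p0,0,stay)
state=p0 head=0 tape=.[0]111101.   (p0,0)→(p3,0,right)
state=p3 head=1 tape=.0[1]11101.   (p3,1)→(p1,0,left)
state=p1 head=0 tape=.[0]011101.   (p1,0)→(p1,1,left)
state=p1 head=-1 tape=[.]1011101.   (p1,.)→(p2,.,right)
state=p2 head=0 tape=.[1]011101.   (p2,1)→(p0,0,stay)
state=p0 head=0 tape=.[0]011101.   (p0,0)→(p3,0,right)
state=p3 head=1 tape=.0[0]11101.   (p3,0)→(p0,.,stay)
state=p0 head=1 tape=.0[.]11101.   (p0,.)→(p1,.,stay)
state=p1 head=1 tape=.0[.]11101.   (p1,.)→(p2,.,right)
state=p2 head=2 tape=.0.[1]1101.   (p2,1)→(p0,0,stay)
state=p0 head=2 tape=.0.[0]1101.   (p0,0)→(p3,0,right)
state=p3 head=3 tape=.0.0[1]101.   (p3,1)→(p1,0,left)
state=p1 head=2 tape=.0.[0]0101.   (p1,0)→(p1,1,left)
state=p1 head=1 tape=.0[.]10101.   (p1,.)→(p2,.,right)
state=p2 head=2 tape=.0.[1]0101.   (p2,1)→(p0,0,stay)
state=p0 head=2 tape=.0.[0]0101.   (p0,0)→(p3,0,right)
state=p3 head=3 tape=.0.0[0]101.   (p3,0)→(p0,.,stay)
state=p0 head=3 tape=.0.0[.]101.   (p0,.)→(p1,.,stay)
state=p1 head=3 tape=.0.0[.]101.   (p1,.)→(p2,.,right)
state=p2 head=4 tape=.0.0.[1]01.   (p2,1)→(p0,0,stay)
state=p0 head=4 tape=.0.0.[0]01.   (p0,0)→(p3,0,right)
state=p3 head=5 tape=.0.0.0[0]1.   (p3,0)→(p0,.,stay)
state=p0 head=5 tape=.0.0.0[.]1.   (p0,.)→(p1,.,stay)
state=p1 head=5 tape=.0.0.0[.]1.   (p1,.)→(p2,.,right)
state=p2 head=6 tape=.0.0.0.[1].   (p2,1)→(p0,0,stay)
state=p0 head=6 tape=.0.0.0.[0].   (p0,0)→(p3,0,right)
state=p3 head=7 tape=.0.0.0.0[.]
No transition is defined for (p3, .); M halts in state p3.

p3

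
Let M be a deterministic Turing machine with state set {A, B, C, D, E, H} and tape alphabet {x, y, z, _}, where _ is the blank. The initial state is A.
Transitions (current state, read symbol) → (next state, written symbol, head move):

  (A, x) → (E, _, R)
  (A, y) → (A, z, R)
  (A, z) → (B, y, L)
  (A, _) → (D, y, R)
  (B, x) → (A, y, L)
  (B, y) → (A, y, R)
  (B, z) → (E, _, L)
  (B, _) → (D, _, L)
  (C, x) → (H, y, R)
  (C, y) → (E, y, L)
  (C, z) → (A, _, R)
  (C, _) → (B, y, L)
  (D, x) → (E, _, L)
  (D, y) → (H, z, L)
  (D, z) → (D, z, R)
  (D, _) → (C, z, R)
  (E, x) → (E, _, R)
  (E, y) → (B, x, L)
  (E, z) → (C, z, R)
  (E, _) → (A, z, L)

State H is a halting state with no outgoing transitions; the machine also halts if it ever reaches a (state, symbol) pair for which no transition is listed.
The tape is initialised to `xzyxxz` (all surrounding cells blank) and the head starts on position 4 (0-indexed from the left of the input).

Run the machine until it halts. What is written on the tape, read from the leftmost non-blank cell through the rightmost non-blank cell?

state=A head=4 tape=xzyx[x]z_   (A,x)→(E,_,R)
state=E head=5 tape=xzyx_[z]_   (E,z)→(C,z,R)
state=C head=6 tape=xzyx_z[_]   (C,_)→(B,y,L)
state=B head=5 tape=xzyx_[z]y   (B,z)→(E,_,L)
state=E head=4 tape=xzyx[_]_y   (E,_)→(A,z,L)
state=A head=3 tape=xzy[x]z_y   (A,x)→(E,_,R)
state=E head=4 tape=xzy_[z]_y   (E,z)→(C,z,R)
state=C head=5 tape=xzy_z[_]y   (C,_)→(B,y,L)
state=B head=4 tape=xzy_[z]yy   (B,z)→(E,_,L)
state=E head=3 tape=xzy[_]_yy   (E,_)→(A,z,L)
state=A head=2 tape=xz[y]z_yy   (A,y)→(A,z,R)
state=A head=3 tape=xzz[z]_yy   (A,z)→(B,y,L)
state=B head=2 tape=xz[z]y_yy   (B,z)→(E,_,L)
state=E head=1 tape=x[z]_y_yy   (E,z)→(C,z,R)
state=C head=2 tape=xz[_]y_yy   (C,_)→(B,y,L)
state=B head=1 tape=x[z]yy_yy   (B,z)→(E,_,L)
state=E head=0 tape=[x]_yy_yy   (E,x)→(E,_,R)
state=E head=1 tape=_[_]yy_yy   (E,_)→(A,z,L)
state=A head=0 tape=[_]zyy_yy   (A,_)→(D,y,R)
state=D head=1 tape=y[z]yy_yy   (D,z)→(D,z,R)
state=D head=2 tape=yz[y]y_yy   (D,y)→(H,z,L)
state=H head=1 tape=y[z]zy_yy
The non-blank tape span at halt is yzzy_yy.

yzzy_yy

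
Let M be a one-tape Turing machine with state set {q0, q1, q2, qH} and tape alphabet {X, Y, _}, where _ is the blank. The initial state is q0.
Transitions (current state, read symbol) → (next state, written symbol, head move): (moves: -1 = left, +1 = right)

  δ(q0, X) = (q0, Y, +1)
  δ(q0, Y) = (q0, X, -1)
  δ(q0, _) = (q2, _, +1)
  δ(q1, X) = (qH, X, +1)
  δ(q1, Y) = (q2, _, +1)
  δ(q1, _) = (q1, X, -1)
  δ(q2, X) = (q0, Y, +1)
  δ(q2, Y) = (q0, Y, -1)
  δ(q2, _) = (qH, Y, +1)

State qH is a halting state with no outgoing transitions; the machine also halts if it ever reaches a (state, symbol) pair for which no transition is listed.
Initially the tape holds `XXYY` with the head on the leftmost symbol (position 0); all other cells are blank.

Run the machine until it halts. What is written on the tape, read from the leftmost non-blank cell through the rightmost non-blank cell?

q0 | _[X]XYY___   read X → write Y, move +1, go to q0
q0 | _Y[X]YY___   read X → write Y, move +1, go to q0
q0 | _YY[Y]Y___   read Y → write X, move -1, go to q0
q0 | _Y[Y]XY___   read Y → write X, move -1, go to q0
q0 | _[Y]XXY___   read Y → write X, move -1, go to q0
q0 | [_]XXXY___   read _ → write _, move +1, go to q2
q2 | _[X]XXY___   read X → write Y, move +1, go to q0
q0 | _Y[X]XY___   read X → write Y, move +1, go to q0
q0 | _YY[X]Y___   read X → write Y, move +1, go to q0
q0 | _YYY[Y]___   read Y → write X, move -1, go to q0
q0 | _YY[Y]X___   read Y → write X, move -1, go to q0
q0 | _Y[Y]XX___   read Y → write X, move -1, go to q0
q0 | _[Y]XXX___   read Y → write X, move -1, go to q0
q0 | [_]XXXX___   read _ → write _, move +1, go to q2
q2 | _[X]XXX___   read X → write Y, move +1, go to q0
q0 | _Y[X]XX___   read X → write Y, move +1, go to q0
q0 | _YY[X]X___   read X → write Y, move +1, go to q0
q0 | _YYY[X]___   read X → write Y, move +1, go to q0
q0 | _YYYY[_]__   read _ → write _, move +1, go to q2
q2 | _YYYY_[_]_   read _ → write Y, move +1, go to qH
qH | _YYYY_Y[_]
The non-blank tape span at halt is YYYY_Y.

YYYY_Y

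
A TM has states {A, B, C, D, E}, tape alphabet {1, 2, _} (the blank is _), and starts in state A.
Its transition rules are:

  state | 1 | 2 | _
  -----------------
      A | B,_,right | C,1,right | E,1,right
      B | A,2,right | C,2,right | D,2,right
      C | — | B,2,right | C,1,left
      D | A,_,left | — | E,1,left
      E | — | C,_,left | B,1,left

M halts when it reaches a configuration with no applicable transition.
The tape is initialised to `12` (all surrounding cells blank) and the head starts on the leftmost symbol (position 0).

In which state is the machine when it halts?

A | [1]2_____   read 1 → write _, move right, go to B
B | _[2]_____   read 2 → write 2, move right, go to C
C | _2[_]____   read _ → write 1, move left, go to C
C | _[2]1____   read 2 → write 2, move right, go to B
B | _2[1]____   read 1 → write 2, move right, go to A
A | _22[_]___   read _ → write 1, move right, go to E
E | _221[_]__   read _ → write 1, move left, go to B
B | _22[1]1__   read 1 → write 2, move right, go to A
A | _222[1]__   read 1 → write _, move right, go to B
B | _222_[_]_   read _ → write 2, move right, go to D
D | _222_2[_]   read _ → write 1, move left, go to E
E | _222_[2]1   read 2 → write _, move left, go to C
C | _222[_]_1   read _ → write 1, move left, go to C
C | _22[2]1_1   read 2 → write 2, move right, go to B
B | _222[1]_1   read 1 → write 2, move right, go to A
A | _2222[_]1   read _ → write 1, move right, go to E
E | _22221[1]
No transition is defined for (E, 1); M halts in state E.

E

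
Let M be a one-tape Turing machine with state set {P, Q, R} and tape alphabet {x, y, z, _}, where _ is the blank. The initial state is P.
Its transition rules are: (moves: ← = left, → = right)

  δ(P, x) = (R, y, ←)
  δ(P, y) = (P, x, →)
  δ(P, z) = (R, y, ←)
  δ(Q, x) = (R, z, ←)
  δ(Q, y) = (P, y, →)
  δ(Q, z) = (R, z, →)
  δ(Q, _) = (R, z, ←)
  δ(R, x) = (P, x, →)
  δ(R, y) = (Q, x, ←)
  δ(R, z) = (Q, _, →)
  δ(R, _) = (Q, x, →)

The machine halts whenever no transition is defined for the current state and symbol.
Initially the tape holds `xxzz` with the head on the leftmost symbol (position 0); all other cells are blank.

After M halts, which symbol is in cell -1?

z

P | __[x]xzz_   read x → write y, move ←, go to R
R | _[_]yxzz_   read _ → write x, move →, go to Q
Q | _x[y]xzz_   read y → write y, move →, go to P
P | _xy[x]zz_   read x → write y, move ←, go to R
R | _x[y]yzz_   read y → write x, move ←, go to Q
Q | _[x]xyzz_   read x → write z, move ←, go to R
R | [_]zxyzz_   read _ → write x, move →, go to Q
Q | x[z]xyzz_   read z → write z, move →, go to R
R | xz[x]yzz_   read x → write x, move →, go to P
P | xzx[y]zz_   read y → write x, move →, go to P
P | xzxx[z]z_   read z → write y, move ←, go to R
R | xzx[x]yz_   read x → write x, move →, go to P
P | xzxx[y]z_   read y → write x, move →, go to P
P | xzxxx[z]_   read z → write y, move ←, go to R
R | xzxx[x]y_   read x → write x, move →, go to P
P | xzxxx[y]_   read y → write x, move →, go to P
P | xzxxxx[_]
Cell -1 holds z when M halts.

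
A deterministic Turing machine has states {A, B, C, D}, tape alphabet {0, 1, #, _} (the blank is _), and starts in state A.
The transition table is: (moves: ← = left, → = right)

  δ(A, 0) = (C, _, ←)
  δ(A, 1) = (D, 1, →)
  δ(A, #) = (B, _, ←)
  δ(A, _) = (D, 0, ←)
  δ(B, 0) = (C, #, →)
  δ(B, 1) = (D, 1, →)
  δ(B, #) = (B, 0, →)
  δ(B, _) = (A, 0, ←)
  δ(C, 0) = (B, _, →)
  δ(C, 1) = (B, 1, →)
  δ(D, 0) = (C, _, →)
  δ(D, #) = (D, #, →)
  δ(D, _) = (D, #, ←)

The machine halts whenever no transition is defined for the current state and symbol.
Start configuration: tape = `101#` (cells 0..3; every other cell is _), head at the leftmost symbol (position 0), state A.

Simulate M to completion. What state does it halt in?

D

A | [1]01#__   read 1 → write 1, move →, go to D
D | 1[0]1#__   read 0 → write _, move →, go to C
C | 1_[1]#__   read 1 → write 1, move →, go to B
B | 1_1[#]__   read # → write 0, move →, go to B
B | 1_10[_]_   read _ → write 0, move ←, go to A
A | 1_1[0]0_   read 0 → write _, move ←, go to C
C | 1_[1]_0_   read 1 → write 1, move →, go to B
B | 1_1[_]0_   read _ → write 0, move ←, go to A
A | 1_[1]00_   read 1 → write 1, move →, go to D
D | 1_1[0]0_   read 0 → write _, move →, go to C
C | 1_1_[0]_   read 0 → write _, move →, go to B
B | 1_1__[_]   read _ → write 0, move ←, go to A
A | 1_1_[_]0   read _ → write 0, move ←, go to D
D | 1_1[_]00   read _ → write #, move ←, go to D
D | 1_[1]#00
No transition is defined for (D, 1); M halts in state D.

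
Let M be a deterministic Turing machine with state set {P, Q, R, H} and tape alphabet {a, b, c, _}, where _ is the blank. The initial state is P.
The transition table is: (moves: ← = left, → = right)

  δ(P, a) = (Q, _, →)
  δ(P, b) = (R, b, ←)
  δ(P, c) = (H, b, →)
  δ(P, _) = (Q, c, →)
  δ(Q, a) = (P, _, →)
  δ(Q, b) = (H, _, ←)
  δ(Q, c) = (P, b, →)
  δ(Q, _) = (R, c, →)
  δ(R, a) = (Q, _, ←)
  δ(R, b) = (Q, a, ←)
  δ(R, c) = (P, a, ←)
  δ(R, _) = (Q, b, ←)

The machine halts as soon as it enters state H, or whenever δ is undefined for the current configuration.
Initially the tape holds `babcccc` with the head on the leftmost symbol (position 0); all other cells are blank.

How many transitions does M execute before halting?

7

P | __[b]abcccc   read b → write b, move ←, go to R
R | _[_]babcccc   read _ → write b, move ←, go to Q
Q | [_]bbabcccc   read _ → write c, move →, go to R
R | c[b]babcccc   read b → write a, move ←, go to Q
Q | [c]ababcccc   read c → write b, move →, go to P
P | b[a]babcccc   read a → write _, move →, go to Q
Q | b_[b]abcccc   read b → write _, move ←, go to H
H | b[_]_abcccc
M halts after 7 transitions.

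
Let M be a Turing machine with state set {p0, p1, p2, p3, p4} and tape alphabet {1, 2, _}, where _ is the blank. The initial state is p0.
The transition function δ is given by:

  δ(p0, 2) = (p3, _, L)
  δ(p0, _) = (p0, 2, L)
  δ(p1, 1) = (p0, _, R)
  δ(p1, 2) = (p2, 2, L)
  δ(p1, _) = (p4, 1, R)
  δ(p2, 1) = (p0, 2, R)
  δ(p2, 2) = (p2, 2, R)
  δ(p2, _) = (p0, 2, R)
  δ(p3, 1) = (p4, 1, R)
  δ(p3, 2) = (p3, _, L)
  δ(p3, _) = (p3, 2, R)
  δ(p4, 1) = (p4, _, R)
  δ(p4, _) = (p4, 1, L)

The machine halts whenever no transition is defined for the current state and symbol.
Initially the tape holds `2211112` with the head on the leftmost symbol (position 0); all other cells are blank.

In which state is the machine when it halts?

p4

p0 | __[2]211112   read 2 → write _, move L, go to p3
p3 | _[_]_211112   read _ → write 2, move R, go to p3
p3 | _2[_]211112   read _ → write 2, move R, go to p3
p3 | _22[2]11112   read 2 → write _, move L, go to p3
p3 | _2[2]_11112   read 2 → write _, move L, go to p3
p3 | _[2]__11112   read 2 → write _, move L, go to p3
p3 | [_]___11112   read _ → write 2, move R, go to p3
p3 | 2[_]__11112   read _ → write 2, move R, go to p3
p3 | 22[_]_11112   read _ → write 2, move R, go to p3
p3 | 222[_]11112   read _ → write 2, move R, go to p3
p3 | 2222[1]1112   read 1 → write 1, move R, go to p4
p4 | 22221[1]112   read 1 → write _, move R, go to p4
p4 | 22221_[1]12   read 1 → write _, move R, go to p4
p4 | 22221__[1]2   read 1 → write _, move R, go to p4
p4 | 22221___[2]
No transition is defined for (p4, 2); M halts in state p4.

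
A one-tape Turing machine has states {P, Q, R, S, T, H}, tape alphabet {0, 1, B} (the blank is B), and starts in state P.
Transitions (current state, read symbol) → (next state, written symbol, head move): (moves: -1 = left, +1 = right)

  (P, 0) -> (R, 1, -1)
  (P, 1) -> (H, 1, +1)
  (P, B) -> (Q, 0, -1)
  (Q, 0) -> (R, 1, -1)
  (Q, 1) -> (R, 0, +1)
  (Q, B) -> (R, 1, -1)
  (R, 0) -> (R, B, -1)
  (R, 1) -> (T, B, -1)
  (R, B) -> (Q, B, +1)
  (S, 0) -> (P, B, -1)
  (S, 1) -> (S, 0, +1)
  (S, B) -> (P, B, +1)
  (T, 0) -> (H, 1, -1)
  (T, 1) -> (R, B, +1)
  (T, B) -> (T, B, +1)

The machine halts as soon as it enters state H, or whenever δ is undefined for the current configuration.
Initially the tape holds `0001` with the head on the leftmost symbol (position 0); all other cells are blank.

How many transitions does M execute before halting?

state=P head=0 tape=B[0]001   (P,0)→(R,1,-1)
state=R head=-1 tape=[B]1001   (R,B)→(Q,B,+1)
state=Q head=0 tape=B[1]001   (Q,1)→(R,0,+1)
state=R head=1 tape=B0[0]01   (R,0)→(R,B,-1)
state=R head=0 tape=B[0]B01   (R,0)→(R,B,-1)
state=R head=-1 tape=[B]BB01   (R,B)→(Q,B,+1)
state=Q head=0 tape=B[B]B01   (Q,B)→(R,1,-1)
state=R head=-1 tape=[B]1B01   (R,B)→(Q,B,+1)
state=Q head=0 tape=B[1]B01   (Q,1)→(R,0,+1)
state=R head=1 tape=B0[B]01   (R,B)→(Q,B,+1)
state=Q head=2 tape=B0B[0]1   (Q,0)→(R,1,-1)
state=R head=1 tape=B0[B]11   (R,B)→(Q,B,+1)
state=Q head=2 tape=B0B[1]1   (Q,1)→(R,0,+1)
state=R head=3 tape=B0B0[1]   (R,1)→(T,B,-1)
state=T head=2 tape=B0B[0]B   (T,0)→(H,1,-1)
state=H head=1 tape=B0[B]1B
M halts after 15 transitions.

15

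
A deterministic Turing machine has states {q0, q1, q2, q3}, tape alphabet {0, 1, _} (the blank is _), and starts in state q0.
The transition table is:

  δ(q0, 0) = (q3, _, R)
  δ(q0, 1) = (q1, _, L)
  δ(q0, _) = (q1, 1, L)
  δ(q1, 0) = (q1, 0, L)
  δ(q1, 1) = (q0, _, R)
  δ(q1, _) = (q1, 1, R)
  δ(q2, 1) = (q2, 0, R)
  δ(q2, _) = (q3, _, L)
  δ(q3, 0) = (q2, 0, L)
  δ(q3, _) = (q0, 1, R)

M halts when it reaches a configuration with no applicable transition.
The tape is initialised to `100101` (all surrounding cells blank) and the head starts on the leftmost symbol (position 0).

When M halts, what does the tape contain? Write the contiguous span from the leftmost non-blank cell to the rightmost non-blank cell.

state=q0 head=0 tape=_[1]00101   (q0,1)→(q1,_,L)
state=q1 head=-1 tape=[_]_00101   (q1,_)→(q1,1,R)
state=q1 head=0 tape=1[_]00101   (q1,_)→(q1,1,R)
state=q1 head=1 tape=11[0]0101   (q1,0)→(q1,0,L)
state=q1 head=0 tape=1[1]00101   (q1,1)→(q0,_,R)
state=q0 head=1 tape=1_[0]0101   (q0,0)→(q3,_,R)
state=q3 head=2 tape=1__[0]101   (q3,0)→(q2,0,L)
state=q2 head=1 tape=1_[_]0101   (q2,_)→(q3,_,L)
state=q3 head=0 tape=1[_]_0101   (q3,_)→(q0,1,R)
state=q0 head=1 tape=11[_]0101   (q0,_)→(q1,1,L)
state=q1 head=0 tape=1[1]10101   (q1,1)→(q0,_,R)
state=q0 head=1 tape=1_[1]0101   (q0,1)→(q1,_,L)
state=q1 head=0 tape=1[_]_0101   (q1,_)→(q1,1,R)
state=q1 head=1 tape=11[_]0101   (q1,_)→(q1,1,R)
state=q1 head=2 tape=111[0]101   (q1,0)→(q1,0,L)
state=q1 head=1 tape=11[1]0101   (q1,1)→(q0,_,R)
state=q0 head=2 tape=11_[0]101   (q0,0)→(q3,_,R)
state=q3 head=3 tape=11__[1]01
The non-blank tape span at halt is 11__101.

11__101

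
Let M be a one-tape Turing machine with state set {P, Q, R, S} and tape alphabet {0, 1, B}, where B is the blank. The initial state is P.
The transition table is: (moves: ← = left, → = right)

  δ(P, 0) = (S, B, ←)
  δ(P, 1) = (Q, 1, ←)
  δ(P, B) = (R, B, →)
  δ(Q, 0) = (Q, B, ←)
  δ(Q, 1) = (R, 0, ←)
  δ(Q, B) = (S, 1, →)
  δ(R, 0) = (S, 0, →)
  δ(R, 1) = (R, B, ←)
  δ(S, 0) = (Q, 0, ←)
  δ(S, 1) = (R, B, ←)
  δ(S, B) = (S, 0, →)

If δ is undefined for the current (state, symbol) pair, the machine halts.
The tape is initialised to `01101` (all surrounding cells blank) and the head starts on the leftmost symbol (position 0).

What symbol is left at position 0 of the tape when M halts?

B

P | BBB[0]1101   read 0 → write B, move ←, go to S
S | BB[B]B1101   read B → write 0, move →, go to S
S | BB0[B]1101   read B → write 0, move →, go to S
S | BB00[1]101   read 1 → write B, move ←, go to R
R | BB0[0]B101   read 0 → write 0, move →, go to S
S | BB00[B]101   read B → write 0, move →, go to S
S | BB000[1]01   read 1 → write B, move ←, go to R
R | BB00[0]B01   read 0 → write 0, move →, go to S
S | BB000[B]01   read B → write 0, move →, go to S
S | BB0000[0]1   read 0 → write 0, move ←, go to Q
Q | BB000[0]01   read 0 → write B, move ←, go to Q
Q | BB00[0]B01   read 0 → write B, move ←, go to Q
Q | BB0[0]BB01   read 0 → write B, move ←, go to Q
Q | BB[0]BBB01   read 0 → write B, move ←, go to Q
Q | B[B]BBBB01   read B → write 1, move →, go to S
S | B1[B]BBB01   read B → write 0, move →, go to S
S | B10[B]BB01   read B → write 0, move →, go to S
S | B100[B]B01   read B → write 0, move →, go to S
S | B1000[B]01   read B → write 0, move →, go to S
S | B10000[0]1   read 0 → write 0, move ←, go to Q
Q | B1000[0]01   read 0 → write B, move ←, go to Q
Q | B100[0]B01   read 0 → write B, move ←, go to Q
Q | B10[0]BB01   read 0 → write B, move ←, go to Q
Q | B1[0]BBB01   read 0 → write B, move ←, go to Q
Q | B[1]BBBB01   read 1 → write 0, move ←, go to R
R | [B]0BBBB01
Cell 0 holds B when M halts.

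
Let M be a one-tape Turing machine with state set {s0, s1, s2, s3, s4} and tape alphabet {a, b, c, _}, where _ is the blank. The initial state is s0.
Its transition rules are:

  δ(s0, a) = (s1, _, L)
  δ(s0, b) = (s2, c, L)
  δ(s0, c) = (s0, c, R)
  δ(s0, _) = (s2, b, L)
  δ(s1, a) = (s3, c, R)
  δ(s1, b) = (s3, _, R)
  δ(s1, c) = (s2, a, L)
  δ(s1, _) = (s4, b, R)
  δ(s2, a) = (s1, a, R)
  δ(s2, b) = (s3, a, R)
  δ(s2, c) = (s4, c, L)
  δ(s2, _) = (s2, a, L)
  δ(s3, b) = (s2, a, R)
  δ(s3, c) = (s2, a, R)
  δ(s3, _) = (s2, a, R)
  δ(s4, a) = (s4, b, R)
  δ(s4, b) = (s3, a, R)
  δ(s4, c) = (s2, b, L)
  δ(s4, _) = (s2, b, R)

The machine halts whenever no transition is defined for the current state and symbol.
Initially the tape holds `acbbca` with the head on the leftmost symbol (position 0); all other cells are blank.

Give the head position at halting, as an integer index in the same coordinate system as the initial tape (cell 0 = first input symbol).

8

s0 | _[a]cbbca___   read a → write _, move L, go to s1
s1 | [_]_cbbca___   read _ → write b, move R, go to s4
s4 | b[_]cbbca___   read _ → write b, move R, go to s2
s2 | bb[c]bbca___   read c → write c, move L, go to s4
s4 | b[b]cbbca___   read b → write a, move R, go to s3
s3 | ba[c]bbca___   read c → write a, move R, go to s2
s2 | baa[b]bca___   read b → write a, move R, go to s3
s3 | baaa[b]ca___   read b → write a, move R, go to s2
s2 | baaaa[c]a___   read c → write c, move L, go to s4
s4 | baaa[a]ca___   read a → write b, move R, go to s4
s4 | baaab[c]a___   read c → write b, move L, go to s2
s2 | baaa[b]ba___   read b → write a, move R, go to s3
s3 | baaaa[b]a___   read b → write a, move R, go to s2
s2 | baaaaa[a]___   read a → write a, move R, go to s1
s1 | baaaaaa[_]__   read _ → write b, move R, go to s4
s4 | baaaaaab[_]_   read _ → write b, move R, go to s2
s2 | baaaaaabb[_]   read _ → write a, move L, go to s2
s2 | baaaaaab[b]a   read b → write a, move R, go to s3
s3 | baaaaaaba[a]
At halt the head is at cell 8.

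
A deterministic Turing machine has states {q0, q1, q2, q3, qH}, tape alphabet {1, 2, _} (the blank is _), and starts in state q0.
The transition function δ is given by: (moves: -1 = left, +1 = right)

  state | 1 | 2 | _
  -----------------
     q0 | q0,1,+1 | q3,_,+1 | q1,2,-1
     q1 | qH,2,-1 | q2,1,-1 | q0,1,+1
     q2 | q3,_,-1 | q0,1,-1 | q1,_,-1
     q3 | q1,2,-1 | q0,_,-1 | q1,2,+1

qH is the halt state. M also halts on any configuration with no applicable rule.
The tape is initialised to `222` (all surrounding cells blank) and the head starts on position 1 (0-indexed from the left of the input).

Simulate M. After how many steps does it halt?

state=q0 head=1 tape=___2[2]2   (q0,2)→(q3,_,+1)
state=q3 head=2 tape=___2_[2]   (q3,2)→(q0,_,-1)
state=q0 head=1 tape=___2[_]_   (q0,_)→(q1,2,-1)
state=q1 head=0 tape=___[2]2_   (q1,2)→(q2,1,-1)
state=q2 head=-1 tape=__[_]12_   (q2,_)→(q1,_,-1)
state=q1 head=-2 tape=_[_]_12_   (q1,_)→(q0,1,+1)
state=q0 head=-1 tape=_1[_]12_   (q0,_)→(q1,2,-1)
state=q1 head=-2 tape=_[1]212_   (q1,1)→(qH,2,-1)
state=qH head=-3 tape=[_]2212_
M halts after 8 transitions.

8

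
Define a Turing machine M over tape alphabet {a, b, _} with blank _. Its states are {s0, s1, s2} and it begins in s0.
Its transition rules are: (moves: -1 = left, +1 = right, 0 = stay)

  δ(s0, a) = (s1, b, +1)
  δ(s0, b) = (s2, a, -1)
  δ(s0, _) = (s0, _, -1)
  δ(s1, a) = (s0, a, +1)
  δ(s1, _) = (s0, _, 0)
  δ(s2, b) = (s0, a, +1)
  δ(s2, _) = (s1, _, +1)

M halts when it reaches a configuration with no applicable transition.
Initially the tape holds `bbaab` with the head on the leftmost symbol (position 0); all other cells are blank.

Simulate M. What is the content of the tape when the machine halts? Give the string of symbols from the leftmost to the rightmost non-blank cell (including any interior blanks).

aaaab

s0 | _[b]baab   read b → write a, move -1, go to s2
s2 | [_]abaab   read _ → write _, move +1, go to s1
s1 | _[a]baab   read a → write a, move +1, go to s0
s0 | _a[b]aab   read b → write a, move -1, go to s2
s2 | _[a]aaab
The non-blank tape span at halt is aaaab.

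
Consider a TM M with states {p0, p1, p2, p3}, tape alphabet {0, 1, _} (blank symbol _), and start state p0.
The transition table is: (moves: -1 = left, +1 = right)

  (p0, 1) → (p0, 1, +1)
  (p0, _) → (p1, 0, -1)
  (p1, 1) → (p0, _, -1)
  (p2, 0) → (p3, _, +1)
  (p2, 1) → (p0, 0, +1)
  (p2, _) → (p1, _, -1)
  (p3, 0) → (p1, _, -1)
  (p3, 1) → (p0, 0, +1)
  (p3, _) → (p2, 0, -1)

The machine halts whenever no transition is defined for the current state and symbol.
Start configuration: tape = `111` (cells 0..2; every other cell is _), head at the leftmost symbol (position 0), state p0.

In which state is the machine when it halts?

state=p0 head=0 tape=__[1]11_   (p0,1)→(p0,1,+1)
state=p0 head=1 tape=__1[1]1_   (p0,1)→(p0,1,+1)
state=p0 head=2 tape=__11[1]_   (p0,1)→(p0,1,+1)
state=p0 head=3 tape=__111[_]   (p0,_)→(p1,0,-1)
state=p1 head=2 tape=__11[1]0   (p1,1)→(p0,_,-1)
state=p0 head=1 tape=__1[1]_0   (p0,1)→(p0,1,+1)
state=p0 head=2 tape=__11[_]0   (p0,_)→(p1,0,-1)
state=p1 head=1 tape=__1[1]00   (p1,1)→(p0,_,-1)
state=p0 head=0 tape=__[1]_00   (p0,1)→(p0,1,+1)
state=p0 head=1 tape=__1[_]00   (p0,_)→(p1,0,-1)
state=p1 head=0 tape=__[1]000   (p1,1)→(p0,_,-1)
state=p0 head=-1 tape=_[_]_000   (p0,_)→(p1,0,-1)
state=p1 head=-2 tape=[_]0_000
No transition is defined for (p1, _); M halts in state p1.

p1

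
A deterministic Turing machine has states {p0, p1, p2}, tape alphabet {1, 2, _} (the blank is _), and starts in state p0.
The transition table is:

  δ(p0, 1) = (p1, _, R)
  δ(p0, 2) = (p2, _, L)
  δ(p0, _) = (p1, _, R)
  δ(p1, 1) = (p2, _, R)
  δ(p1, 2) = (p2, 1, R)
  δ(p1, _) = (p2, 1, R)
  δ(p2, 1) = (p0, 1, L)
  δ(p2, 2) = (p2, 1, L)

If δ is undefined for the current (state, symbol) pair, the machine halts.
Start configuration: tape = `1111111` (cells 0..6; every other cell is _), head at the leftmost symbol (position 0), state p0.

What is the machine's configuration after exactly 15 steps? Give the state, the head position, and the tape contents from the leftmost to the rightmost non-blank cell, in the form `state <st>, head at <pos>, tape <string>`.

state=p0 head=0 tape=[1]111111   (p0,1)→(p1,_,R)
state=p1 head=1 tape=_[1]11111   (p1,1)→(p2,_,R)
state=p2 head=2 tape=__[1]1111   (p2,1)→(p0,1,L)
state=p0 head=1 tape=_[_]11111   (p0,_)→(p1,_,R)
state=p1 head=2 tape=__[1]1111   (p1,1)→(p2,_,R)
state=p2 head=3 tape=___[1]111   (p2,1)→(p0,1,L)
state=p0 head=2 tape=__[_]1111   (p0,_)→(p1,_,R)
state=p1 head=3 tape=___[1]111   (p1,1)→(p2,_,R)
state=p2 head=4 tape=____[1]11   (p2,1)→(p0,1,L)
state=p0 head=3 tape=___[_]111   (p0,_)→(p1,_,R)
state=p1 head=4 tape=____[1]11   (p1,1)→(p2,_,R)
state=p2 head=5 tape=_____[1]1   (p2,1)→(p0,1,L)
state=p0 head=4 tape=____[_]11   (p0,_)→(p1,_,R)
state=p1 head=5 tape=_____[1]1   (p1,1)→(p2,_,R)
state=p2 head=6 tape=______[1]   (p2,1)→(p0,1,L)
state=p0 head=5 tape=_____[_]1
After 15 steps: state p0, head at 5, tape 1.

state p0, head at 5, tape 1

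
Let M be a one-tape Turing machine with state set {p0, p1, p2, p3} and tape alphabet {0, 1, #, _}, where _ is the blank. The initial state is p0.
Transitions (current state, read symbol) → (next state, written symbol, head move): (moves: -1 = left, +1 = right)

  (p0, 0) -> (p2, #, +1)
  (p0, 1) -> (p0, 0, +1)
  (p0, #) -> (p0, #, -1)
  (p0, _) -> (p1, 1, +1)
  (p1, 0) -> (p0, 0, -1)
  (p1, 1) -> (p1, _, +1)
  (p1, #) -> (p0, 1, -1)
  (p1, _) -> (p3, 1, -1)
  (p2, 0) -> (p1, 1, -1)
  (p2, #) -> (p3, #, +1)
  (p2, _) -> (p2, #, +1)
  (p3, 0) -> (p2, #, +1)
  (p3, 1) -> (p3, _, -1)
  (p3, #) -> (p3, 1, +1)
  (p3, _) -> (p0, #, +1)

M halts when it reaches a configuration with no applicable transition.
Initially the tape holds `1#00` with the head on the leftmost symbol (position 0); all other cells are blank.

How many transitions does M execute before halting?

25

state=p0 head=0 tape=_[1]#00__   (p0,1)→(p0,0,+1)
state=p0 head=1 tape=_0[#]00__   (p0,#)→(p0,#,-1)
state=p0 head=0 tape=_[0]#00__   (p0,0)→(p2,#,+1)
state=p2 head=1 tape=_#[#]00__   (p2,#)→(p3,#,+1)
state=p3 head=2 tape=_##[0]0__   (p3,0)→(p2,#,+1)
state=p2 head=3 tape=_###[0]__   (p2,0)→(p1,1,-1)
state=p1 head=2 tape=_##[#]1__   (p1,#)→(p0,1,-1)
state=p0 head=1 tape=_#[#]11__   (p0,#)→(p0,#,-1)
state=p0 head=0 tape=_[#]#11__   (p0,#)→(p0,#,-1)
state=p0 head=-1 tape=[_]##11__   (p0,_)→(p1,1,+1)
state=p1 head=0 tape=1[#]#11__   (p1,#)→(p0,1,-1)
state=p0 head=-1 tape=[1]1#11__   (p0,1)→(p0,0,+1)
state=p0 head=0 tape=0[1]#11__   (p0,1)→(p0,0,+1)
state=p0 head=1 tape=00[#]11__   (p0,#)→(p0,#,-1)
state=p0 head=0 tape=0[0]#11__   (p0,0)→(p2,#,+1)
state=p2 head=1 tape=0#[#]11__   (p2,#)→(p3,#,+1)
state=p3 head=2 tape=0##[1]1__   (p3,1)→(p3,_,-1)
state=p3 head=1 tape=0#[#]_1__   (p3,#)→(p3,1,+1)
state=p3 head=2 tape=0#1[_]1__   (p3,_)→(p0,#,+1)
state=p0 head=3 tape=0#1#[1]__   (p0,1)→(p0,0,+1)
state=p0 head=4 tape=0#1#0[_]_   (p0,_)→(p1,1,+1)
state=p1 head=5 tape=0#1#01[_]   (p1,_)→(p3,1,-1)
state=p3 head=4 tape=0#1#0[1]1   (p3,1)→(p3,_,-1)
state=p3 head=3 tape=0#1#[0]_1   (p3,0)→(p2,#,+1)
state=p2 head=4 tape=0#1##[_]1   (p2,_)→(p2,#,+1)
state=p2 head=5 tape=0#1###[1]
M halts after 25 transitions.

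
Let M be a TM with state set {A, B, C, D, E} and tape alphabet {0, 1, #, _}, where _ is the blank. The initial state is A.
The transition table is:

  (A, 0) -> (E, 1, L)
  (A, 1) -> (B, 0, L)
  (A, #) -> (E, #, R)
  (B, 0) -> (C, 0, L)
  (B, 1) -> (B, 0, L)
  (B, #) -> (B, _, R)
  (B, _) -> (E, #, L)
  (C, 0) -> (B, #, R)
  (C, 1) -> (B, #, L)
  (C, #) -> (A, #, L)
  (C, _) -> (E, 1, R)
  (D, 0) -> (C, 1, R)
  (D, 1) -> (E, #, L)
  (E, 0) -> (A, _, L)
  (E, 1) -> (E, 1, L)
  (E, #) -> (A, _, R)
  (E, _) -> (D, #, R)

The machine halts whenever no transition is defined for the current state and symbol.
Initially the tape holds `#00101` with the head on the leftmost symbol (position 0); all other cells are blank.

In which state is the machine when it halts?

D

A | __[#]00101   read # → write #, move R, go to E
E | __#[0]0101   read 0 → write _, move L, go to A
A | __[#]_0101   read # → write #, move R, go to E
E | __#[_]0101   read _ → write #, move R, go to D
D | __##[0]101   read 0 → write 1, move R, go to C
C | __##1[1]01   read 1 → write #, move L, go to B
B | __##[1]#01   read 1 → write 0, move L, go to B
B | __#[#]0#01   read # → write _, move R, go to B
B | __#_[0]#01   read 0 → write 0, move L, go to C
C | __#[_]0#01   read _ → write 1, move R, go to E
E | __#1[0]#01   read 0 → write _, move L, go to A
A | __#[1]_#01   read 1 → write 0, move L, go to B
B | __[#]0_#01   read # → write _, move R, go to B
B | ___[0]_#01   read 0 → write 0, move L, go to C
C | __[_]0_#01   read _ → write 1, move R, go to E
E | __1[0]_#01   read 0 → write _, move L, go to A
A | __[1]__#01   read 1 → write 0, move L, go to B
B | _[_]0__#01   read _ → write #, move L, go to E
E | [_]#0__#01   read _ → write #, move R, go to D
D | #[#]0__#01
No transition is defined for (D, #); M halts in state D.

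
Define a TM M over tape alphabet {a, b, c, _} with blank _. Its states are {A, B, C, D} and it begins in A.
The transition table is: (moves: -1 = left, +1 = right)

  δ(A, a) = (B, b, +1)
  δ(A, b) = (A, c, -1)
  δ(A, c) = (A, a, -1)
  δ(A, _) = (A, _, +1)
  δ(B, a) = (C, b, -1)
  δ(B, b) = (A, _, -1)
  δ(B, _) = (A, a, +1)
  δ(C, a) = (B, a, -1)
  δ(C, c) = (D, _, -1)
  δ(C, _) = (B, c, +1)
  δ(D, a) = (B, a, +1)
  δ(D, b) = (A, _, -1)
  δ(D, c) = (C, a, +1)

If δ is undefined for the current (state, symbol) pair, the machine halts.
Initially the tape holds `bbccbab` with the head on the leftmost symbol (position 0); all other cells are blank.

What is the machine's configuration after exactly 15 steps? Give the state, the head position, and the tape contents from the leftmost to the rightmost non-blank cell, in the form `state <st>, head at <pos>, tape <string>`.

state=A head=0 tape=_[b]bccbab   (A,b)→(A,c,-1)
state=A head=-1 tape=[_]cbccbab   (A,_)→(A,_,+1)
state=A head=0 tape=_[c]bccbab   (A,c)→(A,a,-1)
state=A head=-1 tape=[_]abccbab   (A,_)→(A,_,+1)
state=A head=0 tape=_[a]bccbab   (A,a)→(B,b,+1)
state=B head=1 tape=_b[b]ccbab   (B,b)→(A,_,-1)
state=A head=0 tape=_[b]_ccbab   (A,b)→(A,c,-1)
state=A head=-1 tape=[_]c_ccbab   (A,_)→(A,_,+1)
state=A head=0 tape=_[c]_ccbab   (A,c)→(A,a,-1)
state=A head=-1 tape=[_]a_ccbab   (A,_)→(A,_,+1)
state=A head=0 tape=_[a]_ccbab   (A,a)→(B,b,+1)
state=B head=1 tape=_b[_]ccbab   (B,_)→(A,a,+1)
state=A head=2 tape=_ba[c]cbab   (A,c)→(A,a,-1)
state=A head=1 tape=_b[a]acbab   (A,a)→(B,b,+1)
state=B head=2 tape=_bb[a]cbab   (B,a)→(C,b,-1)
state=C head=1 tape=_b[b]bcbab
After 15 steps: state C, head at 1, tape bbbcbab.

state C, head at 1, tape bbbcbab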